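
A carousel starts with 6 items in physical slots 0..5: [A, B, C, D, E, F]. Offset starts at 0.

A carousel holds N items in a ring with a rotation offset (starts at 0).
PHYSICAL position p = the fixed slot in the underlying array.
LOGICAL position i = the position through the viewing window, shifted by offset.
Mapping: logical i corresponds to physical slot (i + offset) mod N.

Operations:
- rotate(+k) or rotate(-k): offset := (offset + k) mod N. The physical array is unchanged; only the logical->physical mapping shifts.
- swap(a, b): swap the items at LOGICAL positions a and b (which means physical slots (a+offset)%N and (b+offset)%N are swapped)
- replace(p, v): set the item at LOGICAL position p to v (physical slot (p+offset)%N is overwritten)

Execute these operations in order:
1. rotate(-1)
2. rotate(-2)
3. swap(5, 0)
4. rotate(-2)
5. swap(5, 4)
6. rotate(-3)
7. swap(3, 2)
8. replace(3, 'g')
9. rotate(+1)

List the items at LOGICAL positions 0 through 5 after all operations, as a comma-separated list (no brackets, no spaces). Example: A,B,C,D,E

After op 1 (rotate(-1)): offset=5, physical=[A,B,C,D,E,F], logical=[F,A,B,C,D,E]
After op 2 (rotate(-2)): offset=3, physical=[A,B,C,D,E,F], logical=[D,E,F,A,B,C]
After op 3 (swap(5, 0)): offset=3, physical=[A,B,D,C,E,F], logical=[C,E,F,A,B,D]
After op 4 (rotate(-2)): offset=1, physical=[A,B,D,C,E,F], logical=[B,D,C,E,F,A]
After op 5 (swap(5, 4)): offset=1, physical=[F,B,D,C,E,A], logical=[B,D,C,E,A,F]
After op 6 (rotate(-3)): offset=4, physical=[F,B,D,C,E,A], logical=[E,A,F,B,D,C]
After op 7 (swap(3, 2)): offset=4, physical=[B,F,D,C,E,A], logical=[E,A,B,F,D,C]
After op 8 (replace(3, 'g')): offset=4, physical=[B,g,D,C,E,A], logical=[E,A,B,g,D,C]
After op 9 (rotate(+1)): offset=5, physical=[B,g,D,C,E,A], logical=[A,B,g,D,C,E]

Answer: A,B,g,D,C,E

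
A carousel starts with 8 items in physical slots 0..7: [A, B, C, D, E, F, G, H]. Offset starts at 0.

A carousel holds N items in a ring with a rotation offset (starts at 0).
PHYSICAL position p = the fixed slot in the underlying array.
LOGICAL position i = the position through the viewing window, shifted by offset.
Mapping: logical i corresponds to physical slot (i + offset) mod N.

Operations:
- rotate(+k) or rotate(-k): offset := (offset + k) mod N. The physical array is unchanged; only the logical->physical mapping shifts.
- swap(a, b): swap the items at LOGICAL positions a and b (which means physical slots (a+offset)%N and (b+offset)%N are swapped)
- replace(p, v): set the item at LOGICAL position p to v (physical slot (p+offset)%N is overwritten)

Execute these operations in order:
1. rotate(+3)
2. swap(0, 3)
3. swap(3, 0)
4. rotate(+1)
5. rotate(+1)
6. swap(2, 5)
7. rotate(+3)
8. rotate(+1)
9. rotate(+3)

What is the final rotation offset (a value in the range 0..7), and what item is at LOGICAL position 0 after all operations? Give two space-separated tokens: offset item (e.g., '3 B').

Answer: 4 E

Derivation:
After op 1 (rotate(+3)): offset=3, physical=[A,B,C,D,E,F,G,H], logical=[D,E,F,G,H,A,B,C]
After op 2 (swap(0, 3)): offset=3, physical=[A,B,C,G,E,F,D,H], logical=[G,E,F,D,H,A,B,C]
After op 3 (swap(3, 0)): offset=3, physical=[A,B,C,D,E,F,G,H], logical=[D,E,F,G,H,A,B,C]
After op 4 (rotate(+1)): offset=4, physical=[A,B,C,D,E,F,G,H], logical=[E,F,G,H,A,B,C,D]
After op 5 (rotate(+1)): offset=5, physical=[A,B,C,D,E,F,G,H], logical=[F,G,H,A,B,C,D,E]
After op 6 (swap(2, 5)): offset=5, physical=[A,B,H,D,E,F,G,C], logical=[F,G,C,A,B,H,D,E]
After op 7 (rotate(+3)): offset=0, physical=[A,B,H,D,E,F,G,C], logical=[A,B,H,D,E,F,G,C]
After op 8 (rotate(+1)): offset=1, physical=[A,B,H,D,E,F,G,C], logical=[B,H,D,E,F,G,C,A]
After op 9 (rotate(+3)): offset=4, physical=[A,B,H,D,E,F,G,C], logical=[E,F,G,C,A,B,H,D]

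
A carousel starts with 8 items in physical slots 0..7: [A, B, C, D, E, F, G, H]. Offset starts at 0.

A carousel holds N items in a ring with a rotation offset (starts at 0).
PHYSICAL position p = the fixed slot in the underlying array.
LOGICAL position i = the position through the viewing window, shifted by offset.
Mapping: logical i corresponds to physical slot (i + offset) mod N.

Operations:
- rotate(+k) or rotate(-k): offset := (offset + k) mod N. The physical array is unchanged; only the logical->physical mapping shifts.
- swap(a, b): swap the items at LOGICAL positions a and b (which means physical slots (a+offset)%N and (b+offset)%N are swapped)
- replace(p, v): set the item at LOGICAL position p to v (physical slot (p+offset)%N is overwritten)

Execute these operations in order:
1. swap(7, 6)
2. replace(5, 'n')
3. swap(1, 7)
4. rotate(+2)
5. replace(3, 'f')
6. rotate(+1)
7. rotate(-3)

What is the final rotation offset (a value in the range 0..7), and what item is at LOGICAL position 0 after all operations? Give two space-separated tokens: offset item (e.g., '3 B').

After op 1 (swap(7, 6)): offset=0, physical=[A,B,C,D,E,F,H,G], logical=[A,B,C,D,E,F,H,G]
After op 2 (replace(5, 'n')): offset=0, physical=[A,B,C,D,E,n,H,G], logical=[A,B,C,D,E,n,H,G]
After op 3 (swap(1, 7)): offset=0, physical=[A,G,C,D,E,n,H,B], logical=[A,G,C,D,E,n,H,B]
After op 4 (rotate(+2)): offset=2, physical=[A,G,C,D,E,n,H,B], logical=[C,D,E,n,H,B,A,G]
After op 5 (replace(3, 'f')): offset=2, physical=[A,G,C,D,E,f,H,B], logical=[C,D,E,f,H,B,A,G]
After op 6 (rotate(+1)): offset=3, physical=[A,G,C,D,E,f,H,B], logical=[D,E,f,H,B,A,G,C]
After op 7 (rotate(-3)): offset=0, physical=[A,G,C,D,E,f,H,B], logical=[A,G,C,D,E,f,H,B]

Answer: 0 A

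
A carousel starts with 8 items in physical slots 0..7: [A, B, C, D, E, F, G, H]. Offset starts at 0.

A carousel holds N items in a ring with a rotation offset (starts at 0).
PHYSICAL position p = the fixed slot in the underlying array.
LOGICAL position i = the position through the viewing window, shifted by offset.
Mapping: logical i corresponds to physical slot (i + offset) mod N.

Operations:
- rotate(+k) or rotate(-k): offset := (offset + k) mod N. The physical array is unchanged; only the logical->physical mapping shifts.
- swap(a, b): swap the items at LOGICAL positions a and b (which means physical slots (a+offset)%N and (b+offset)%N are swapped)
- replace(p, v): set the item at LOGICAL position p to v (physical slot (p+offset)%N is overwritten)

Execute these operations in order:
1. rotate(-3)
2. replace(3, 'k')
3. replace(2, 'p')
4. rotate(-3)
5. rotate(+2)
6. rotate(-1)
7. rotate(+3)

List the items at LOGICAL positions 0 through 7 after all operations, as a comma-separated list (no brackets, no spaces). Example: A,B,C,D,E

Answer: G,p,k,B,C,D,E,F

Derivation:
After op 1 (rotate(-3)): offset=5, physical=[A,B,C,D,E,F,G,H], logical=[F,G,H,A,B,C,D,E]
After op 2 (replace(3, 'k')): offset=5, physical=[k,B,C,D,E,F,G,H], logical=[F,G,H,k,B,C,D,E]
After op 3 (replace(2, 'p')): offset=5, physical=[k,B,C,D,E,F,G,p], logical=[F,G,p,k,B,C,D,E]
After op 4 (rotate(-3)): offset=2, physical=[k,B,C,D,E,F,G,p], logical=[C,D,E,F,G,p,k,B]
After op 5 (rotate(+2)): offset=4, physical=[k,B,C,D,E,F,G,p], logical=[E,F,G,p,k,B,C,D]
After op 6 (rotate(-1)): offset=3, physical=[k,B,C,D,E,F,G,p], logical=[D,E,F,G,p,k,B,C]
After op 7 (rotate(+3)): offset=6, physical=[k,B,C,D,E,F,G,p], logical=[G,p,k,B,C,D,E,F]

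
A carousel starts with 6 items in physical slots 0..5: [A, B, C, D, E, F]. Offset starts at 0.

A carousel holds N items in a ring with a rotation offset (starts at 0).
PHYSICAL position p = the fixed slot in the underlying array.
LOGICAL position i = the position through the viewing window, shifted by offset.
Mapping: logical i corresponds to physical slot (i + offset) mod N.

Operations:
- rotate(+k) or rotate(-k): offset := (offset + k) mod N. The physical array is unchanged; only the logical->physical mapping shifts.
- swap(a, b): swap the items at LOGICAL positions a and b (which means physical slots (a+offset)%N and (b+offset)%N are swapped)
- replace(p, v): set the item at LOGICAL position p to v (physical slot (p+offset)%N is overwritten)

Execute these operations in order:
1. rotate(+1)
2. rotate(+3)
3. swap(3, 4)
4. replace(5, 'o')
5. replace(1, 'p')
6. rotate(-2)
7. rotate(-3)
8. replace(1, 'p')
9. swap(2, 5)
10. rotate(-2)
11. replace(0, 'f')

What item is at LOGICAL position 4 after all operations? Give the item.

After op 1 (rotate(+1)): offset=1, physical=[A,B,C,D,E,F], logical=[B,C,D,E,F,A]
After op 2 (rotate(+3)): offset=4, physical=[A,B,C,D,E,F], logical=[E,F,A,B,C,D]
After op 3 (swap(3, 4)): offset=4, physical=[A,C,B,D,E,F], logical=[E,F,A,C,B,D]
After op 4 (replace(5, 'o')): offset=4, physical=[A,C,B,o,E,F], logical=[E,F,A,C,B,o]
After op 5 (replace(1, 'p')): offset=4, physical=[A,C,B,o,E,p], logical=[E,p,A,C,B,o]
After op 6 (rotate(-2)): offset=2, physical=[A,C,B,o,E,p], logical=[B,o,E,p,A,C]
After op 7 (rotate(-3)): offset=5, physical=[A,C,B,o,E,p], logical=[p,A,C,B,o,E]
After op 8 (replace(1, 'p')): offset=5, physical=[p,C,B,o,E,p], logical=[p,p,C,B,o,E]
After op 9 (swap(2, 5)): offset=5, physical=[p,E,B,o,C,p], logical=[p,p,E,B,o,C]
After op 10 (rotate(-2)): offset=3, physical=[p,E,B,o,C,p], logical=[o,C,p,p,E,B]
After op 11 (replace(0, 'f')): offset=3, physical=[p,E,B,f,C,p], logical=[f,C,p,p,E,B]

Answer: E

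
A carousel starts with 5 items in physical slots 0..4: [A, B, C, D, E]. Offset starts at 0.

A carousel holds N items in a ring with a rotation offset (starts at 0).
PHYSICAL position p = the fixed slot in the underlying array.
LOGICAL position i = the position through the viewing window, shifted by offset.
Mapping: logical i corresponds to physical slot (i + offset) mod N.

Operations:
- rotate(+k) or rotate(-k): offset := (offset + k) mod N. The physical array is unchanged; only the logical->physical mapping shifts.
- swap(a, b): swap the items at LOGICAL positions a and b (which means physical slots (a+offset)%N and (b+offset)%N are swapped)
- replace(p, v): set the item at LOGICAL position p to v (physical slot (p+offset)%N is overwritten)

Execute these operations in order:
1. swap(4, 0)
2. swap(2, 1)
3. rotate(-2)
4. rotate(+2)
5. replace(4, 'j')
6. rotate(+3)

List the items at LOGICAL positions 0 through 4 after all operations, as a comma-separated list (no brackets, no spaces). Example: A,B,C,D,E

Answer: D,j,E,C,B

Derivation:
After op 1 (swap(4, 0)): offset=0, physical=[E,B,C,D,A], logical=[E,B,C,D,A]
After op 2 (swap(2, 1)): offset=0, physical=[E,C,B,D,A], logical=[E,C,B,D,A]
After op 3 (rotate(-2)): offset=3, physical=[E,C,B,D,A], logical=[D,A,E,C,B]
After op 4 (rotate(+2)): offset=0, physical=[E,C,B,D,A], logical=[E,C,B,D,A]
After op 5 (replace(4, 'j')): offset=0, physical=[E,C,B,D,j], logical=[E,C,B,D,j]
After op 6 (rotate(+3)): offset=3, physical=[E,C,B,D,j], logical=[D,j,E,C,B]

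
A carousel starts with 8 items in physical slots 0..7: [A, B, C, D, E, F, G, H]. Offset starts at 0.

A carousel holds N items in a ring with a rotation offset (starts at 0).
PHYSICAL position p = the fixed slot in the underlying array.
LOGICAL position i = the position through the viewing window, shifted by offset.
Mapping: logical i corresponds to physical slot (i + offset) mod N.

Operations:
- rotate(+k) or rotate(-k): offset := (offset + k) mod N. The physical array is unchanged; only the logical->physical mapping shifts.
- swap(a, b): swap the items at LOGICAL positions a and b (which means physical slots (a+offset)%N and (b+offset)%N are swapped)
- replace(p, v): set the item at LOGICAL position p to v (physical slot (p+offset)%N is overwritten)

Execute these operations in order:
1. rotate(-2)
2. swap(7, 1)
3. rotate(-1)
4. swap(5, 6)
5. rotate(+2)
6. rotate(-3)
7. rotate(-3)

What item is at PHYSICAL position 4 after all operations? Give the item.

Answer: E

Derivation:
After op 1 (rotate(-2)): offset=6, physical=[A,B,C,D,E,F,G,H], logical=[G,H,A,B,C,D,E,F]
After op 2 (swap(7, 1)): offset=6, physical=[A,B,C,D,E,H,G,F], logical=[G,F,A,B,C,D,E,H]
After op 3 (rotate(-1)): offset=5, physical=[A,B,C,D,E,H,G,F], logical=[H,G,F,A,B,C,D,E]
After op 4 (swap(5, 6)): offset=5, physical=[A,B,D,C,E,H,G,F], logical=[H,G,F,A,B,D,C,E]
After op 5 (rotate(+2)): offset=7, physical=[A,B,D,C,E,H,G,F], logical=[F,A,B,D,C,E,H,G]
After op 6 (rotate(-3)): offset=4, physical=[A,B,D,C,E,H,G,F], logical=[E,H,G,F,A,B,D,C]
After op 7 (rotate(-3)): offset=1, physical=[A,B,D,C,E,H,G,F], logical=[B,D,C,E,H,G,F,A]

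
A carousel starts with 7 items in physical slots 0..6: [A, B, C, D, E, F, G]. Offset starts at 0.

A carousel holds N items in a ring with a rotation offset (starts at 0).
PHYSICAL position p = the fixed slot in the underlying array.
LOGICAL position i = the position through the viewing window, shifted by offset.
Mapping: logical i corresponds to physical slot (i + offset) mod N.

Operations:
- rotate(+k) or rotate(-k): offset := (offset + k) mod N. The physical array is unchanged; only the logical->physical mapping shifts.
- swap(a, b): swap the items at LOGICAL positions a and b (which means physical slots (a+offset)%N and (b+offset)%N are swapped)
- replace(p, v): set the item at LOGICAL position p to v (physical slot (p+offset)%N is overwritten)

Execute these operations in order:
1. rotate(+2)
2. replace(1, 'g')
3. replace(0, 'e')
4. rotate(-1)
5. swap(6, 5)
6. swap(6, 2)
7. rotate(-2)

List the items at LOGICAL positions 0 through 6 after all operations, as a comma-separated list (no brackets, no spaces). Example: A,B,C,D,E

Answer: A,g,B,e,G,E,F

Derivation:
After op 1 (rotate(+2)): offset=2, physical=[A,B,C,D,E,F,G], logical=[C,D,E,F,G,A,B]
After op 2 (replace(1, 'g')): offset=2, physical=[A,B,C,g,E,F,G], logical=[C,g,E,F,G,A,B]
After op 3 (replace(0, 'e')): offset=2, physical=[A,B,e,g,E,F,G], logical=[e,g,E,F,G,A,B]
After op 4 (rotate(-1)): offset=1, physical=[A,B,e,g,E,F,G], logical=[B,e,g,E,F,G,A]
After op 5 (swap(6, 5)): offset=1, physical=[G,B,e,g,E,F,A], logical=[B,e,g,E,F,A,G]
After op 6 (swap(6, 2)): offset=1, physical=[g,B,e,G,E,F,A], logical=[B,e,G,E,F,A,g]
After op 7 (rotate(-2)): offset=6, physical=[g,B,e,G,E,F,A], logical=[A,g,B,e,G,E,F]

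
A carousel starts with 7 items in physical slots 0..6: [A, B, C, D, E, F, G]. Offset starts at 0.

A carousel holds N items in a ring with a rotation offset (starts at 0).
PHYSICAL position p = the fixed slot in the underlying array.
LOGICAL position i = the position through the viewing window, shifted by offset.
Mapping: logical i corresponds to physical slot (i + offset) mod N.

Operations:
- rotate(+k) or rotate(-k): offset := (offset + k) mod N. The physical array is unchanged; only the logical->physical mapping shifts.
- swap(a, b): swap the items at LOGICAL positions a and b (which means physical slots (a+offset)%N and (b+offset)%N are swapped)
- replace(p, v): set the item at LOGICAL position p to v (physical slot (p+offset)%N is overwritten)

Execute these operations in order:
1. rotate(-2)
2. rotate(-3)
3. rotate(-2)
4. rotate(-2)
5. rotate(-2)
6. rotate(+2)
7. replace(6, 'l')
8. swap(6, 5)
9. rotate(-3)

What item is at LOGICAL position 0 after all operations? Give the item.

Answer: C

Derivation:
After op 1 (rotate(-2)): offset=5, physical=[A,B,C,D,E,F,G], logical=[F,G,A,B,C,D,E]
After op 2 (rotate(-3)): offset=2, physical=[A,B,C,D,E,F,G], logical=[C,D,E,F,G,A,B]
After op 3 (rotate(-2)): offset=0, physical=[A,B,C,D,E,F,G], logical=[A,B,C,D,E,F,G]
After op 4 (rotate(-2)): offset=5, physical=[A,B,C,D,E,F,G], logical=[F,G,A,B,C,D,E]
After op 5 (rotate(-2)): offset=3, physical=[A,B,C,D,E,F,G], logical=[D,E,F,G,A,B,C]
After op 6 (rotate(+2)): offset=5, physical=[A,B,C,D,E,F,G], logical=[F,G,A,B,C,D,E]
After op 7 (replace(6, 'l')): offset=5, physical=[A,B,C,D,l,F,G], logical=[F,G,A,B,C,D,l]
After op 8 (swap(6, 5)): offset=5, physical=[A,B,C,l,D,F,G], logical=[F,G,A,B,C,l,D]
After op 9 (rotate(-3)): offset=2, physical=[A,B,C,l,D,F,G], logical=[C,l,D,F,G,A,B]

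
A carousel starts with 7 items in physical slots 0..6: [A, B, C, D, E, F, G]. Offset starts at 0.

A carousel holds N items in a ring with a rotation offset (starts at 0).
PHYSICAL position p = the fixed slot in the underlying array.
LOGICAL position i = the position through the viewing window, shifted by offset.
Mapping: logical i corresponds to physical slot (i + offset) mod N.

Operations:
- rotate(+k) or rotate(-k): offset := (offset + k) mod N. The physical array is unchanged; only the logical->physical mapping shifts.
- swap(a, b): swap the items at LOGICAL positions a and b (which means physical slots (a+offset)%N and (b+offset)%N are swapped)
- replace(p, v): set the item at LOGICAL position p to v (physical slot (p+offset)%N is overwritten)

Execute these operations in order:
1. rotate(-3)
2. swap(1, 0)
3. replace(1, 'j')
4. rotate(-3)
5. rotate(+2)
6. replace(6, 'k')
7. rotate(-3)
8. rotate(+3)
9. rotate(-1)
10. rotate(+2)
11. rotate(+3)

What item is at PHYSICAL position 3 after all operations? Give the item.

After op 1 (rotate(-3)): offset=4, physical=[A,B,C,D,E,F,G], logical=[E,F,G,A,B,C,D]
After op 2 (swap(1, 0)): offset=4, physical=[A,B,C,D,F,E,G], logical=[F,E,G,A,B,C,D]
After op 3 (replace(1, 'j')): offset=4, physical=[A,B,C,D,F,j,G], logical=[F,j,G,A,B,C,D]
After op 4 (rotate(-3)): offset=1, physical=[A,B,C,D,F,j,G], logical=[B,C,D,F,j,G,A]
After op 5 (rotate(+2)): offset=3, physical=[A,B,C,D,F,j,G], logical=[D,F,j,G,A,B,C]
After op 6 (replace(6, 'k')): offset=3, physical=[A,B,k,D,F,j,G], logical=[D,F,j,G,A,B,k]
After op 7 (rotate(-3)): offset=0, physical=[A,B,k,D,F,j,G], logical=[A,B,k,D,F,j,G]
After op 8 (rotate(+3)): offset=3, physical=[A,B,k,D,F,j,G], logical=[D,F,j,G,A,B,k]
After op 9 (rotate(-1)): offset=2, physical=[A,B,k,D,F,j,G], logical=[k,D,F,j,G,A,B]
After op 10 (rotate(+2)): offset=4, physical=[A,B,k,D,F,j,G], logical=[F,j,G,A,B,k,D]
After op 11 (rotate(+3)): offset=0, physical=[A,B,k,D,F,j,G], logical=[A,B,k,D,F,j,G]

Answer: D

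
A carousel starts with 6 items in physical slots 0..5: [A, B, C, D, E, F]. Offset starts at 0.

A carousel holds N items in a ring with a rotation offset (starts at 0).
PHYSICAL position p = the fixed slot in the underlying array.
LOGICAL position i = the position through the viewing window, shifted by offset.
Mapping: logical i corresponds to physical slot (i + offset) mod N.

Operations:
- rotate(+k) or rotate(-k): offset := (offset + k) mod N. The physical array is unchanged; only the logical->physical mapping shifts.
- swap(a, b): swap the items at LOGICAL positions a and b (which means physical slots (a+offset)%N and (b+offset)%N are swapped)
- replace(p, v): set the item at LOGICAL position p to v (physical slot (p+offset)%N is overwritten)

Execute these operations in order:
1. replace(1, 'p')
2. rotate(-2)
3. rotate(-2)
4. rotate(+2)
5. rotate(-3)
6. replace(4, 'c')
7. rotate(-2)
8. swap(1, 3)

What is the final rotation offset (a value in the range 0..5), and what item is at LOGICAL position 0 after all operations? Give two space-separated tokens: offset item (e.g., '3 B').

Answer: 5 c

Derivation:
After op 1 (replace(1, 'p')): offset=0, physical=[A,p,C,D,E,F], logical=[A,p,C,D,E,F]
After op 2 (rotate(-2)): offset=4, physical=[A,p,C,D,E,F], logical=[E,F,A,p,C,D]
After op 3 (rotate(-2)): offset=2, physical=[A,p,C,D,E,F], logical=[C,D,E,F,A,p]
After op 4 (rotate(+2)): offset=4, physical=[A,p,C,D,E,F], logical=[E,F,A,p,C,D]
After op 5 (rotate(-3)): offset=1, physical=[A,p,C,D,E,F], logical=[p,C,D,E,F,A]
After op 6 (replace(4, 'c')): offset=1, physical=[A,p,C,D,E,c], logical=[p,C,D,E,c,A]
After op 7 (rotate(-2)): offset=5, physical=[A,p,C,D,E,c], logical=[c,A,p,C,D,E]
After op 8 (swap(1, 3)): offset=5, physical=[C,p,A,D,E,c], logical=[c,C,p,A,D,E]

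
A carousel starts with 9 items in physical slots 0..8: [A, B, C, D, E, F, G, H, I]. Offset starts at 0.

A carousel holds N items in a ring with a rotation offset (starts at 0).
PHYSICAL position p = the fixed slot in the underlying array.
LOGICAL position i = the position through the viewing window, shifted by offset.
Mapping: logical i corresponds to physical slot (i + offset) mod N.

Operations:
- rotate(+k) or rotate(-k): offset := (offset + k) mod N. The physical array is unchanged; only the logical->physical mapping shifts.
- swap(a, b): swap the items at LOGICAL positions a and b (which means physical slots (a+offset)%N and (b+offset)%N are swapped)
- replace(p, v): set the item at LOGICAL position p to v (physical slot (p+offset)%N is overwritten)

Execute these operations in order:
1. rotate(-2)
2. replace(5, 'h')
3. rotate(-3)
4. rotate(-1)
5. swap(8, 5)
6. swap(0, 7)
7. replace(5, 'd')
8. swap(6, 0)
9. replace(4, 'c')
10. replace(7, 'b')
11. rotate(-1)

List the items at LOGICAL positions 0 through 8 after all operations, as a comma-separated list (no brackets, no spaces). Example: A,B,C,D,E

After op 1 (rotate(-2)): offset=7, physical=[A,B,C,D,E,F,G,H,I], logical=[H,I,A,B,C,D,E,F,G]
After op 2 (replace(5, 'h')): offset=7, physical=[A,B,C,h,E,F,G,H,I], logical=[H,I,A,B,C,h,E,F,G]
After op 3 (rotate(-3)): offset=4, physical=[A,B,C,h,E,F,G,H,I], logical=[E,F,G,H,I,A,B,C,h]
After op 4 (rotate(-1)): offset=3, physical=[A,B,C,h,E,F,G,H,I], logical=[h,E,F,G,H,I,A,B,C]
After op 5 (swap(8, 5)): offset=3, physical=[A,B,I,h,E,F,G,H,C], logical=[h,E,F,G,H,C,A,B,I]
After op 6 (swap(0, 7)): offset=3, physical=[A,h,I,B,E,F,G,H,C], logical=[B,E,F,G,H,C,A,h,I]
After op 7 (replace(5, 'd')): offset=3, physical=[A,h,I,B,E,F,G,H,d], logical=[B,E,F,G,H,d,A,h,I]
After op 8 (swap(6, 0)): offset=3, physical=[B,h,I,A,E,F,G,H,d], logical=[A,E,F,G,H,d,B,h,I]
After op 9 (replace(4, 'c')): offset=3, physical=[B,h,I,A,E,F,G,c,d], logical=[A,E,F,G,c,d,B,h,I]
After op 10 (replace(7, 'b')): offset=3, physical=[B,b,I,A,E,F,G,c,d], logical=[A,E,F,G,c,d,B,b,I]
After op 11 (rotate(-1)): offset=2, physical=[B,b,I,A,E,F,G,c,d], logical=[I,A,E,F,G,c,d,B,b]

Answer: I,A,E,F,G,c,d,B,b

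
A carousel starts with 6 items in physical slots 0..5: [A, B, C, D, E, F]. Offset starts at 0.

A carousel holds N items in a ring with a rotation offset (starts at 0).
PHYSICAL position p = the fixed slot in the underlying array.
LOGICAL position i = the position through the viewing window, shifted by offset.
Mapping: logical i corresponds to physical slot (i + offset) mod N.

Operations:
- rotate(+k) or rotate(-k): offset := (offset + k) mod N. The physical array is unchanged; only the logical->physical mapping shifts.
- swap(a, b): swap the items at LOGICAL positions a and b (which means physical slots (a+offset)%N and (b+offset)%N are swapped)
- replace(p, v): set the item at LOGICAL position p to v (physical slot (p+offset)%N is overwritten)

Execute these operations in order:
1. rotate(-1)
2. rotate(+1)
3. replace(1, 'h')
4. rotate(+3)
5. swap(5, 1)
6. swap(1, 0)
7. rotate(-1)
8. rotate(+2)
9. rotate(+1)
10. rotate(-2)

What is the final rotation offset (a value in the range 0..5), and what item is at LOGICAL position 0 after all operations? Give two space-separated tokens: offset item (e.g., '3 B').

Answer: 3 C

Derivation:
After op 1 (rotate(-1)): offset=5, physical=[A,B,C,D,E,F], logical=[F,A,B,C,D,E]
After op 2 (rotate(+1)): offset=0, physical=[A,B,C,D,E,F], logical=[A,B,C,D,E,F]
After op 3 (replace(1, 'h')): offset=0, physical=[A,h,C,D,E,F], logical=[A,h,C,D,E,F]
After op 4 (rotate(+3)): offset=3, physical=[A,h,C,D,E,F], logical=[D,E,F,A,h,C]
After op 5 (swap(5, 1)): offset=3, physical=[A,h,E,D,C,F], logical=[D,C,F,A,h,E]
After op 6 (swap(1, 0)): offset=3, physical=[A,h,E,C,D,F], logical=[C,D,F,A,h,E]
After op 7 (rotate(-1)): offset=2, physical=[A,h,E,C,D,F], logical=[E,C,D,F,A,h]
After op 8 (rotate(+2)): offset=4, physical=[A,h,E,C,D,F], logical=[D,F,A,h,E,C]
After op 9 (rotate(+1)): offset=5, physical=[A,h,E,C,D,F], logical=[F,A,h,E,C,D]
After op 10 (rotate(-2)): offset=3, physical=[A,h,E,C,D,F], logical=[C,D,F,A,h,E]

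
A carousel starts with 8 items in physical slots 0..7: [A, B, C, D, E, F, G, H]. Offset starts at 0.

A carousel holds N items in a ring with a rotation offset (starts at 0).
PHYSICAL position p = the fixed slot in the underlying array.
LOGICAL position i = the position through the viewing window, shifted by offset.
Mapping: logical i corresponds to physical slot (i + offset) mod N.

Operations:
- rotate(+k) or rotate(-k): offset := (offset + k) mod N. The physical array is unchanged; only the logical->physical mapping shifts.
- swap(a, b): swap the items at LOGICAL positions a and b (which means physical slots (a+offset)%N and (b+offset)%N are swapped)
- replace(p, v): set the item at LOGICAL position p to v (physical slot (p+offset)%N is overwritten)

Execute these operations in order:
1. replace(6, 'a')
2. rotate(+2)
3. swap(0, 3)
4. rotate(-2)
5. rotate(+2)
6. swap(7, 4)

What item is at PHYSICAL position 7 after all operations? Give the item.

Answer: H

Derivation:
After op 1 (replace(6, 'a')): offset=0, physical=[A,B,C,D,E,F,a,H], logical=[A,B,C,D,E,F,a,H]
After op 2 (rotate(+2)): offset=2, physical=[A,B,C,D,E,F,a,H], logical=[C,D,E,F,a,H,A,B]
After op 3 (swap(0, 3)): offset=2, physical=[A,B,F,D,E,C,a,H], logical=[F,D,E,C,a,H,A,B]
After op 4 (rotate(-2)): offset=0, physical=[A,B,F,D,E,C,a,H], logical=[A,B,F,D,E,C,a,H]
After op 5 (rotate(+2)): offset=2, physical=[A,B,F,D,E,C,a,H], logical=[F,D,E,C,a,H,A,B]
After op 6 (swap(7, 4)): offset=2, physical=[A,a,F,D,E,C,B,H], logical=[F,D,E,C,B,H,A,a]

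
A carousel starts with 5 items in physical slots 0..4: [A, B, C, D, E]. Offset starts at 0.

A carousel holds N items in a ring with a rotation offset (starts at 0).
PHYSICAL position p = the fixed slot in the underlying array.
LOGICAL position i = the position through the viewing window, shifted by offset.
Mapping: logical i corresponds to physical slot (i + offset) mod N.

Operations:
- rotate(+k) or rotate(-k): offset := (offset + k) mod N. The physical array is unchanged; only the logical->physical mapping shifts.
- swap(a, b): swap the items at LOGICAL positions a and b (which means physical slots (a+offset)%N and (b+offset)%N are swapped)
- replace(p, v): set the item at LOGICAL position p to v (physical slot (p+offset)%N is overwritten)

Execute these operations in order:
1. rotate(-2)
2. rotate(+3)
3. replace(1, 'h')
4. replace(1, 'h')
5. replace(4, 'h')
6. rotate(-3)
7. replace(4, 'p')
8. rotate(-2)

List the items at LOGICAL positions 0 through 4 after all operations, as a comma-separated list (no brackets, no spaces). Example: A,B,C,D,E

After op 1 (rotate(-2)): offset=3, physical=[A,B,C,D,E], logical=[D,E,A,B,C]
After op 2 (rotate(+3)): offset=1, physical=[A,B,C,D,E], logical=[B,C,D,E,A]
After op 3 (replace(1, 'h')): offset=1, physical=[A,B,h,D,E], logical=[B,h,D,E,A]
After op 4 (replace(1, 'h')): offset=1, physical=[A,B,h,D,E], logical=[B,h,D,E,A]
After op 5 (replace(4, 'h')): offset=1, physical=[h,B,h,D,E], logical=[B,h,D,E,h]
After op 6 (rotate(-3)): offset=3, physical=[h,B,h,D,E], logical=[D,E,h,B,h]
After op 7 (replace(4, 'p')): offset=3, physical=[h,B,p,D,E], logical=[D,E,h,B,p]
After op 8 (rotate(-2)): offset=1, physical=[h,B,p,D,E], logical=[B,p,D,E,h]

Answer: B,p,D,E,h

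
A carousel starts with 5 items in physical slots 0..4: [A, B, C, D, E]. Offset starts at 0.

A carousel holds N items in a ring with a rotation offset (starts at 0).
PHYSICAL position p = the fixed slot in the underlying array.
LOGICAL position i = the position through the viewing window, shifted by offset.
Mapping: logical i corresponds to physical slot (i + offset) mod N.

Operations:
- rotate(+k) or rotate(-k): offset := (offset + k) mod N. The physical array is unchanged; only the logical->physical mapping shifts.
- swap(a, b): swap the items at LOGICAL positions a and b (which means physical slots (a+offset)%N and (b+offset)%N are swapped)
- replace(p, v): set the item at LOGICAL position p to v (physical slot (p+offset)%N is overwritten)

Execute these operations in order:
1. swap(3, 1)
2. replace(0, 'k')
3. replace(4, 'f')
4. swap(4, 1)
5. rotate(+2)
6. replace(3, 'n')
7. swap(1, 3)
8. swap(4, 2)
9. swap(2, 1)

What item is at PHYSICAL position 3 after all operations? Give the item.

After op 1 (swap(3, 1)): offset=0, physical=[A,D,C,B,E], logical=[A,D,C,B,E]
After op 2 (replace(0, 'k')): offset=0, physical=[k,D,C,B,E], logical=[k,D,C,B,E]
After op 3 (replace(4, 'f')): offset=0, physical=[k,D,C,B,f], logical=[k,D,C,B,f]
After op 4 (swap(4, 1)): offset=0, physical=[k,f,C,B,D], logical=[k,f,C,B,D]
After op 5 (rotate(+2)): offset=2, physical=[k,f,C,B,D], logical=[C,B,D,k,f]
After op 6 (replace(3, 'n')): offset=2, physical=[n,f,C,B,D], logical=[C,B,D,n,f]
After op 7 (swap(1, 3)): offset=2, physical=[B,f,C,n,D], logical=[C,n,D,B,f]
After op 8 (swap(4, 2)): offset=2, physical=[B,D,C,n,f], logical=[C,n,f,B,D]
After op 9 (swap(2, 1)): offset=2, physical=[B,D,C,f,n], logical=[C,f,n,B,D]

Answer: f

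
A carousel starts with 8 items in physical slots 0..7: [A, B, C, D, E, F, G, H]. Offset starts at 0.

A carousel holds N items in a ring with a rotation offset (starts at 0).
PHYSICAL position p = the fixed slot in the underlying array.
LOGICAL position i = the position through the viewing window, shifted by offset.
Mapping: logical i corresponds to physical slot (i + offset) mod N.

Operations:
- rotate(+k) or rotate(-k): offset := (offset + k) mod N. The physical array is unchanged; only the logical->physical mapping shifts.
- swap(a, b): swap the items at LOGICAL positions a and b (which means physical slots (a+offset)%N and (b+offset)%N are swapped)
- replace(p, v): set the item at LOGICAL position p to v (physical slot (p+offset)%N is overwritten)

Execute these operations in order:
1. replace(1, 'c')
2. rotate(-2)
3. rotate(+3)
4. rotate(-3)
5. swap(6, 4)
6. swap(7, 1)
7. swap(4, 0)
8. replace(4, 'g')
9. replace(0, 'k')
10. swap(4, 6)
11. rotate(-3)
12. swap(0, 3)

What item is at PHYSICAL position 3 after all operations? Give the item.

Answer: k

Derivation:
After op 1 (replace(1, 'c')): offset=0, physical=[A,c,C,D,E,F,G,H], logical=[A,c,C,D,E,F,G,H]
After op 2 (rotate(-2)): offset=6, physical=[A,c,C,D,E,F,G,H], logical=[G,H,A,c,C,D,E,F]
After op 3 (rotate(+3)): offset=1, physical=[A,c,C,D,E,F,G,H], logical=[c,C,D,E,F,G,H,A]
After op 4 (rotate(-3)): offset=6, physical=[A,c,C,D,E,F,G,H], logical=[G,H,A,c,C,D,E,F]
After op 5 (swap(6, 4)): offset=6, physical=[A,c,E,D,C,F,G,H], logical=[G,H,A,c,E,D,C,F]
After op 6 (swap(7, 1)): offset=6, physical=[A,c,E,D,C,H,G,F], logical=[G,F,A,c,E,D,C,H]
After op 7 (swap(4, 0)): offset=6, physical=[A,c,G,D,C,H,E,F], logical=[E,F,A,c,G,D,C,H]
After op 8 (replace(4, 'g')): offset=6, physical=[A,c,g,D,C,H,E,F], logical=[E,F,A,c,g,D,C,H]
After op 9 (replace(0, 'k')): offset=6, physical=[A,c,g,D,C,H,k,F], logical=[k,F,A,c,g,D,C,H]
After op 10 (swap(4, 6)): offset=6, physical=[A,c,C,D,g,H,k,F], logical=[k,F,A,c,C,D,g,H]
After op 11 (rotate(-3)): offset=3, physical=[A,c,C,D,g,H,k,F], logical=[D,g,H,k,F,A,c,C]
After op 12 (swap(0, 3)): offset=3, physical=[A,c,C,k,g,H,D,F], logical=[k,g,H,D,F,A,c,C]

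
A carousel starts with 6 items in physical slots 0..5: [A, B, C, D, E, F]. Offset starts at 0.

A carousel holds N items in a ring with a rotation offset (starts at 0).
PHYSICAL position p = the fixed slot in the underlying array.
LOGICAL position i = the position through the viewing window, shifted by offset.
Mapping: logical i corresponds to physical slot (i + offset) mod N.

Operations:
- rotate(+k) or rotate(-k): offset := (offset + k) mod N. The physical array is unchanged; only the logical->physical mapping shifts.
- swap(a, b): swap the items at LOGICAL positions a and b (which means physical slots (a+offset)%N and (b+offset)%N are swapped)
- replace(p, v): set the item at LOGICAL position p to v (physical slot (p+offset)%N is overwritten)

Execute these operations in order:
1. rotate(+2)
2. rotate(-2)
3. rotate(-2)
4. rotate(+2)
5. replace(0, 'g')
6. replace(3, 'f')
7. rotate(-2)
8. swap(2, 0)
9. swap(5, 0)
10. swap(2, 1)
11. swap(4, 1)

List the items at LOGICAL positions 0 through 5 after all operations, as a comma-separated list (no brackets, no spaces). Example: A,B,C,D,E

Answer: f,C,F,B,E,g

Derivation:
After op 1 (rotate(+2)): offset=2, physical=[A,B,C,D,E,F], logical=[C,D,E,F,A,B]
After op 2 (rotate(-2)): offset=0, physical=[A,B,C,D,E,F], logical=[A,B,C,D,E,F]
After op 3 (rotate(-2)): offset=4, physical=[A,B,C,D,E,F], logical=[E,F,A,B,C,D]
After op 4 (rotate(+2)): offset=0, physical=[A,B,C,D,E,F], logical=[A,B,C,D,E,F]
After op 5 (replace(0, 'g')): offset=0, physical=[g,B,C,D,E,F], logical=[g,B,C,D,E,F]
After op 6 (replace(3, 'f')): offset=0, physical=[g,B,C,f,E,F], logical=[g,B,C,f,E,F]
After op 7 (rotate(-2)): offset=4, physical=[g,B,C,f,E,F], logical=[E,F,g,B,C,f]
After op 8 (swap(2, 0)): offset=4, physical=[E,B,C,f,g,F], logical=[g,F,E,B,C,f]
After op 9 (swap(5, 0)): offset=4, physical=[E,B,C,g,f,F], logical=[f,F,E,B,C,g]
After op 10 (swap(2, 1)): offset=4, physical=[F,B,C,g,f,E], logical=[f,E,F,B,C,g]
After op 11 (swap(4, 1)): offset=4, physical=[F,B,E,g,f,C], logical=[f,C,F,B,E,g]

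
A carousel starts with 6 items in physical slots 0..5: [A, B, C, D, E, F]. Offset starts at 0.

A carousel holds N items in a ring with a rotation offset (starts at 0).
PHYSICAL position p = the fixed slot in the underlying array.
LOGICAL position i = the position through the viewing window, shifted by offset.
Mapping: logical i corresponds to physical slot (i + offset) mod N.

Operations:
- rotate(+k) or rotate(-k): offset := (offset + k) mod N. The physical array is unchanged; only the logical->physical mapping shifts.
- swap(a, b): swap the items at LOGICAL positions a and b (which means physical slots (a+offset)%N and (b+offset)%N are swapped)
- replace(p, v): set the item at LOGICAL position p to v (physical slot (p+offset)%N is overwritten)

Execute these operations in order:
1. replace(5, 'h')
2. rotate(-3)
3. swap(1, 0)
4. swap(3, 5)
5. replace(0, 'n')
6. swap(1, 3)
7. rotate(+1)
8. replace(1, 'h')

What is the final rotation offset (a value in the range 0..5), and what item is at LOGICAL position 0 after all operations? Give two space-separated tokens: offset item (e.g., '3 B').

After op 1 (replace(5, 'h')): offset=0, physical=[A,B,C,D,E,h], logical=[A,B,C,D,E,h]
After op 2 (rotate(-3)): offset=3, physical=[A,B,C,D,E,h], logical=[D,E,h,A,B,C]
After op 3 (swap(1, 0)): offset=3, physical=[A,B,C,E,D,h], logical=[E,D,h,A,B,C]
After op 4 (swap(3, 5)): offset=3, physical=[C,B,A,E,D,h], logical=[E,D,h,C,B,A]
After op 5 (replace(0, 'n')): offset=3, physical=[C,B,A,n,D,h], logical=[n,D,h,C,B,A]
After op 6 (swap(1, 3)): offset=3, physical=[D,B,A,n,C,h], logical=[n,C,h,D,B,A]
After op 7 (rotate(+1)): offset=4, physical=[D,B,A,n,C,h], logical=[C,h,D,B,A,n]
After op 8 (replace(1, 'h')): offset=4, physical=[D,B,A,n,C,h], logical=[C,h,D,B,A,n]

Answer: 4 C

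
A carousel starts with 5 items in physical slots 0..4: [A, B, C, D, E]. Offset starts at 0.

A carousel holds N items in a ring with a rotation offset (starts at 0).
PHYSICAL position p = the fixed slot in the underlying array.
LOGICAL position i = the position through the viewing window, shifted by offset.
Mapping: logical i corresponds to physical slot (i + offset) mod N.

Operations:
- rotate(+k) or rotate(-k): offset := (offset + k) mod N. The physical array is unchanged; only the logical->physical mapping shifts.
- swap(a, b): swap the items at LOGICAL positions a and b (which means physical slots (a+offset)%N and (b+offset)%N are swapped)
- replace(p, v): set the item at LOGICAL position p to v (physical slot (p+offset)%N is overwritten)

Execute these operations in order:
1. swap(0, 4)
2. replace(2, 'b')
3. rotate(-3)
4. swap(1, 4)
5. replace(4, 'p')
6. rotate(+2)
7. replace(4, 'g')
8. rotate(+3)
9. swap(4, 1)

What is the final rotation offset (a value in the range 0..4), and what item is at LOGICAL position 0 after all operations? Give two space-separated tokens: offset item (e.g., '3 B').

After op 1 (swap(0, 4)): offset=0, physical=[E,B,C,D,A], logical=[E,B,C,D,A]
After op 2 (replace(2, 'b')): offset=0, physical=[E,B,b,D,A], logical=[E,B,b,D,A]
After op 3 (rotate(-3)): offset=2, physical=[E,B,b,D,A], logical=[b,D,A,E,B]
After op 4 (swap(1, 4)): offset=2, physical=[E,D,b,B,A], logical=[b,B,A,E,D]
After op 5 (replace(4, 'p')): offset=2, physical=[E,p,b,B,A], logical=[b,B,A,E,p]
After op 6 (rotate(+2)): offset=4, physical=[E,p,b,B,A], logical=[A,E,p,b,B]
After op 7 (replace(4, 'g')): offset=4, physical=[E,p,b,g,A], logical=[A,E,p,b,g]
After op 8 (rotate(+3)): offset=2, physical=[E,p,b,g,A], logical=[b,g,A,E,p]
After op 9 (swap(4, 1)): offset=2, physical=[E,g,b,p,A], logical=[b,p,A,E,g]

Answer: 2 b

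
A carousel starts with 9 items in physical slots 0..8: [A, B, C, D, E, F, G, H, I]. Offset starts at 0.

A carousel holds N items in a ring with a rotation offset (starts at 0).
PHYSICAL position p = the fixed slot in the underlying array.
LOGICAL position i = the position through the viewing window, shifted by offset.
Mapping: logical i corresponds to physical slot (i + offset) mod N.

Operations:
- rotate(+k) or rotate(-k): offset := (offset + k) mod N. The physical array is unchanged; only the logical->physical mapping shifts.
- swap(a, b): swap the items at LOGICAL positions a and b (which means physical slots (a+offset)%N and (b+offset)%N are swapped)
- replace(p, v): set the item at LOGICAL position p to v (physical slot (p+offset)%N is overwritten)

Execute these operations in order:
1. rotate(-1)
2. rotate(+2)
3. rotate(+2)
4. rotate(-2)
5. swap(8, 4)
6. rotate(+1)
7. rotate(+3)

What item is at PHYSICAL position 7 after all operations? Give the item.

Answer: H

Derivation:
After op 1 (rotate(-1)): offset=8, physical=[A,B,C,D,E,F,G,H,I], logical=[I,A,B,C,D,E,F,G,H]
After op 2 (rotate(+2)): offset=1, physical=[A,B,C,D,E,F,G,H,I], logical=[B,C,D,E,F,G,H,I,A]
After op 3 (rotate(+2)): offset=3, physical=[A,B,C,D,E,F,G,H,I], logical=[D,E,F,G,H,I,A,B,C]
After op 4 (rotate(-2)): offset=1, physical=[A,B,C,D,E,F,G,H,I], logical=[B,C,D,E,F,G,H,I,A]
After op 5 (swap(8, 4)): offset=1, physical=[F,B,C,D,E,A,G,H,I], logical=[B,C,D,E,A,G,H,I,F]
After op 6 (rotate(+1)): offset=2, physical=[F,B,C,D,E,A,G,H,I], logical=[C,D,E,A,G,H,I,F,B]
After op 7 (rotate(+3)): offset=5, physical=[F,B,C,D,E,A,G,H,I], logical=[A,G,H,I,F,B,C,D,E]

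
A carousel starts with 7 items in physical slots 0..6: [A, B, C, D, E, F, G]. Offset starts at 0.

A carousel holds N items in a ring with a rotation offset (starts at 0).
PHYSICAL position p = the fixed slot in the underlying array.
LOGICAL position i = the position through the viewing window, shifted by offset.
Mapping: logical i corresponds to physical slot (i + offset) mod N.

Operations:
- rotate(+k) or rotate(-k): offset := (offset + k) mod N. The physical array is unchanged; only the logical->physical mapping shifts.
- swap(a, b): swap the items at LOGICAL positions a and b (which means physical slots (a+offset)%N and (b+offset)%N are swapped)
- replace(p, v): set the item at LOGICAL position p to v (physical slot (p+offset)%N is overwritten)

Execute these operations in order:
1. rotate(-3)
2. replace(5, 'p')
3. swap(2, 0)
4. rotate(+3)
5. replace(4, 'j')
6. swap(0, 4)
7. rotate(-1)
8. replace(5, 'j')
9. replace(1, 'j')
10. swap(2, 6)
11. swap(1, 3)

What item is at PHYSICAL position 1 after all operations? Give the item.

After op 1 (rotate(-3)): offset=4, physical=[A,B,C,D,E,F,G], logical=[E,F,G,A,B,C,D]
After op 2 (replace(5, 'p')): offset=4, physical=[A,B,p,D,E,F,G], logical=[E,F,G,A,B,p,D]
After op 3 (swap(2, 0)): offset=4, physical=[A,B,p,D,G,F,E], logical=[G,F,E,A,B,p,D]
After op 4 (rotate(+3)): offset=0, physical=[A,B,p,D,G,F,E], logical=[A,B,p,D,G,F,E]
After op 5 (replace(4, 'j')): offset=0, physical=[A,B,p,D,j,F,E], logical=[A,B,p,D,j,F,E]
After op 6 (swap(0, 4)): offset=0, physical=[j,B,p,D,A,F,E], logical=[j,B,p,D,A,F,E]
After op 7 (rotate(-1)): offset=6, physical=[j,B,p,D,A,F,E], logical=[E,j,B,p,D,A,F]
After op 8 (replace(5, 'j')): offset=6, physical=[j,B,p,D,j,F,E], logical=[E,j,B,p,D,j,F]
After op 9 (replace(1, 'j')): offset=6, physical=[j,B,p,D,j,F,E], logical=[E,j,B,p,D,j,F]
After op 10 (swap(2, 6)): offset=6, physical=[j,F,p,D,j,B,E], logical=[E,j,F,p,D,j,B]
After op 11 (swap(1, 3)): offset=6, physical=[p,F,j,D,j,B,E], logical=[E,p,F,j,D,j,B]

Answer: F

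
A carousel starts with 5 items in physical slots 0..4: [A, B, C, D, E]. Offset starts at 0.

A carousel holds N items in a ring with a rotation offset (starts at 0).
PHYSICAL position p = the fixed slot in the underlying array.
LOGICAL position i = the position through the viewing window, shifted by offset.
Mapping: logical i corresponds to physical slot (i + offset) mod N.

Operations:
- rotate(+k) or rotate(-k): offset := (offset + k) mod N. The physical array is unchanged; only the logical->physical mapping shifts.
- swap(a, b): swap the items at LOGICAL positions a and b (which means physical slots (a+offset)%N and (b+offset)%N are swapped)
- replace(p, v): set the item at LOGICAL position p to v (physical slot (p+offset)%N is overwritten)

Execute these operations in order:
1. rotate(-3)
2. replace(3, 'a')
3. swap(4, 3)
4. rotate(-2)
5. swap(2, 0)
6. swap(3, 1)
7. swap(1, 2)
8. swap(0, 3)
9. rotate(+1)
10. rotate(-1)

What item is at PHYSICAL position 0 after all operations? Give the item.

After op 1 (rotate(-3)): offset=2, physical=[A,B,C,D,E], logical=[C,D,E,A,B]
After op 2 (replace(3, 'a')): offset=2, physical=[a,B,C,D,E], logical=[C,D,E,a,B]
After op 3 (swap(4, 3)): offset=2, physical=[B,a,C,D,E], logical=[C,D,E,B,a]
After op 4 (rotate(-2)): offset=0, physical=[B,a,C,D,E], logical=[B,a,C,D,E]
After op 5 (swap(2, 0)): offset=0, physical=[C,a,B,D,E], logical=[C,a,B,D,E]
After op 6 (swap(3, 1)): offset=0, physical=[C,D,B,a,E], logical=[C,D,B,a,E]
After op 7 (swap(1, 2)): offset=0, physical=[C,B,D,a,E], logical=[C,B,D,a,E]
After op 8 (swap(0, 3)): offset=0, physical=[a,B,D,C,E], logical=[a,B,D,C,E]
After op 9 (rotate(+1)): offset=1, physical=[a,B,D,C,E], logical=[B,D,C,E,a]
After op 10 (rotate(-1)): offset=0, physical=[a,B,D,C,E], logical=[a,B,D,C,E]

Answer: a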